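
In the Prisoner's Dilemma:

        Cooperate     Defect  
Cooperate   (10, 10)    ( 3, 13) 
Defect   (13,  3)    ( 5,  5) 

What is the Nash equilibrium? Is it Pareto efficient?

(Defect, Defect) is NE; not Pareto efficient

Work:
Defect dominates Cooperate for both players:
If P2 cooperates: Defect (13) > Cooperate (10)
If P2 defects: Defect (5) > Cooperate (3)
NE: (Defect, Defect) with payoff (5, 5)
But (Cooperate, Cooperate) = (10, 10) Pareto dominates (5, 5)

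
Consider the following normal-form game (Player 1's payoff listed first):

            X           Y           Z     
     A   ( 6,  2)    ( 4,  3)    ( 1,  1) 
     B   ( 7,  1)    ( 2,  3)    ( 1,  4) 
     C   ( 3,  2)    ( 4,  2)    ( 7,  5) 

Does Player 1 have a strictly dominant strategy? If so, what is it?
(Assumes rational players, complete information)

No strictly dominant strategy exists for Player 1

Work:
A strategy strictly dominates another if it gives a strictly higher payoff against every opponent action. Compare each pair of P1's strategies column-by-column:
  A vs B: [6 vs 7, 4 vs 2, 1 vs 1] → A does not strictly dominate B (column X: 6 ≤ 7)
  A vs C: [6 vs 3, 4 vs 4, 1 vs 7] → A does not strictly dominate C (column Y: 4 ≤ 4)
  B vs A: [7 vs 6, 2 vs 4, 1 vs 1] → B does not strictly dominate A (column Y: 2 ≤ 4)
  B vs C: [7 vs 3, 2 vs 4, 1 vs 7] → B does not strictly dominate C (column Y: 2 ≤ 4)
  C vs A: [3 vs 6, 4 vs 4, 7 vs 1] → C does not strictly dominate A (column X: 3 ≤ 6)
  C vs B: [3 vs 7, 4 vs 2, 7 vs 1] → C does not strictly dominate B (column X: 3 ≤ 7)
No single strategy strictly dominates all others → no strictly dominant strategy.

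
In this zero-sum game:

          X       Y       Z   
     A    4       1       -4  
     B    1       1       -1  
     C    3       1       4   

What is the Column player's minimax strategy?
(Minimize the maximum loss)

Column should play Y, value = 1

Work:
Column player minimizes Row's maximum payoff:
Column X: max payoff to Row = 4
Column Y: max payoff to Row = 1
Column Z: max payoff to Row = 4
Minimum is 1, achieved by column Y.
Minimax strategy: Y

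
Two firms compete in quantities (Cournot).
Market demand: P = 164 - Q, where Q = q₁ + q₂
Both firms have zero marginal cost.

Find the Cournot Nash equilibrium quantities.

q₁* = q₂* = 54.67; P* = 54.67

Work:
Profit: π_i = P·q_i = (a - q_i - q_j)·q_i
FOC: ∂π_i/∂q_i = a - 2q_i - q_j = 0
Reaction function: q_i = (164 - q_j)/2
Symmetry: q* = 164/3 = 54.67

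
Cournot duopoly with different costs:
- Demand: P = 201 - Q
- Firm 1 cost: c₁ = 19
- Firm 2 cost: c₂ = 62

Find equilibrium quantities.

q₁* = 75.0, q₂* = 32.0

Work:
Reaction: q₁ = (201 - 19 - q₂)/2
Reaction: q₂ = (201 - 62 - q₁)/2
Solve simultaneously:
q₁* = (201 - 2×19 + 62)/3 = 75.0
q₂* = (201 - 2×62 + 19)/3 = 32.0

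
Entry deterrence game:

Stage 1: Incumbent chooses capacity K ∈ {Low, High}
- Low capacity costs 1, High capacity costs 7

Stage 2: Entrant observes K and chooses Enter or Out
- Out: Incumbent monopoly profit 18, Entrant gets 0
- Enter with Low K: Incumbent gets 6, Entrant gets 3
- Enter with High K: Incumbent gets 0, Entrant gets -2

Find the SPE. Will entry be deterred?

SPE: (High, Enter|Low, Out|High); Entry deterred. Incumbent net profit = 11

Work:
After Low K: Entrant enters (3 > 0)
After High K: Entrant stays out (-2 < 0)
Incumbent: Low → 6−1=5, High → 18−7=11
Incumbent chooses High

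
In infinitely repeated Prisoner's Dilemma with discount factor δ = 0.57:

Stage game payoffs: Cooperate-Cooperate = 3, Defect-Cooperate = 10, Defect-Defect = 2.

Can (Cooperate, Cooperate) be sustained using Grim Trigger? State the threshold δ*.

δ* = 0.875; since δ = 0.57 < 0.875, cooperation cannot be sustained

Work:
For Grim Trigger:
Cooperate forever: 3/(1-δ)
Defect then punished: 10 + 2·δ/(1-δ)
Need: 3/(1-δ) ≥ 10 + 2·δ/(1-δ)
Solving: δ ≥ (T-R)/(T-P) = (10-3)/(10-2) = 0.875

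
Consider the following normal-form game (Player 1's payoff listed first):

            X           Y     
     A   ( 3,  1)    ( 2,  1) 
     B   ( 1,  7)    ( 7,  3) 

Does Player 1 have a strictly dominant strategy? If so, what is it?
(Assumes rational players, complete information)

No strictly dominant strategy exists for Player 1

Work:
A strategy strictly dominates another if it gives a strictly higher payoff against every opponent action. Compare each pair of P1's strategies column-by-column:
  A vs B: [3 vs 1, 2 vs 7] → A does not strictly dominate B (column Y: 2 ≤ 7)
  B vs A: [1 vs 3, 7 vs 2] → B does not strictly dominate A (column X: 1 ≤ 3)
No single strategy strictly dominates all others → no strictly dominant strategy.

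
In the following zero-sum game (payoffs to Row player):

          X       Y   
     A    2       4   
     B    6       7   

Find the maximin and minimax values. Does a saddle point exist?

Maximin = 6, Minimax = 6, Saddle: True

Work:
Row minimums: [2, 6] → maximin = 6
Column maximums: [6, 7] → minimax = 6
Saddle point exists! Game value = 6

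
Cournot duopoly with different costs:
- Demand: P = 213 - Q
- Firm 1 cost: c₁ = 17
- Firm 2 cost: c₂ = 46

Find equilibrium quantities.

q₁* = 75.0, q₂* = 46.0

Work:
Reaction: q₁ = (213 - 17 - q₂)/2
Reaction: q₂ = (213 - 46 - q₁)/2
Solve simultaneously:
q₁* = (213 - 2×17 + 46)/3 = 75.0
q₂* = (213 - 2×46 + 17)/3 = 46.0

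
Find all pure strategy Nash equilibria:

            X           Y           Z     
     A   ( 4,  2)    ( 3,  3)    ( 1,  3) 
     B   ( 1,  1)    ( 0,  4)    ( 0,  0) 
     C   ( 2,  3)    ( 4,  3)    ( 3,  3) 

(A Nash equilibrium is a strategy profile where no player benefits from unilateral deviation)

Nash equilibrium: (C, Y), (C, Z)

Work:
Best responses:
  P1 vs X: payoffs [4, 1, 2] → best response A (payoff 4)
  P1 vs Y: payoffs [3, 0, 4] → best response C (payoff 4)
  P1 vs Z: payoffs [1, 0, 3] → best response C (payoff 3)
  P2 vs A: payoffs [2, 3, 3] → best response Y/Z (payoff 3)
  P2 vs B: payoffs [1, 4, 0] → best response Y (payoff 4)
  P2 vs C: payoffs [3, 3, 3] → best response X/Y/Z (payoff 3)
Mutual best responses: (C,Y), (C,Z) → Nash equilibria.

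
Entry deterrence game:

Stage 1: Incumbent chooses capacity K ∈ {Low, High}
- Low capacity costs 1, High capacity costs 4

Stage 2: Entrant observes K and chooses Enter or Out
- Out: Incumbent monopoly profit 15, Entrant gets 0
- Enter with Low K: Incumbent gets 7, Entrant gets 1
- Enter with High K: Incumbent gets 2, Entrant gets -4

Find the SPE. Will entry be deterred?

SPE: (High, Enter|Low, Out|High); Entry deterred. Incumbent net profit = 11

Work:
After Low K: Entrant enters (1 > 0)
After High K: Entrant stays out (-4 < 0)
Incumbent: Low → 7−1=6, High → 15−4=11
Incumbent chooses High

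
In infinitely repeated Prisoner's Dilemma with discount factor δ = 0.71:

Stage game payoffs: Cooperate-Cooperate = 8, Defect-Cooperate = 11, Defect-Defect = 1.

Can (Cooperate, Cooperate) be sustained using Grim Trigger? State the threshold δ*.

δ* = 0.3; since δ = 0.71 ≥ 0.3, cooperation can be sustained

Work:
For Grim Trigger:
Cooperate forever: 8/(1-δ)
Defect then punished: 11 + 1·δ/(1-δ)
Need: 8/(1-δ) ≥ 11 + 1·δ/(1-δ)
Solving: δ ≥ (T-R)/(T-P) = (11-8)/(11-1) = 0.3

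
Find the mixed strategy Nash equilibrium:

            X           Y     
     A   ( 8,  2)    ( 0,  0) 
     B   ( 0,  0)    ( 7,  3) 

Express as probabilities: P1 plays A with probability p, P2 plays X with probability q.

p = 0.6, q = 0.4667

Work:
Find probabilities that make opponent indifferent:
P2 chooses q to make P1 indifferent between A and B
P1 chooses p to make P2 indifferent between X and Y
Mixed NE: P1 plays (A: 0.6, B: 0.4), P2 plays (X: 0.4667, Y: 0.5333)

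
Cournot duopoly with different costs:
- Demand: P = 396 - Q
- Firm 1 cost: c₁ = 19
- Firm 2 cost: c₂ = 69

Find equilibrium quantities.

q₁* = 142.33, q₂* = 92.33

Work:
Reaction: q₁ = (396 - 19 - q₂)/2
Reaction: q₂ = (396 - 69 - q₁)/2
Solve simultaneously:
q₁* = (396 - 2×19 + 69)/3 = 142.33
q₂* = (396 - 2×69 + 19)/3 = 92.33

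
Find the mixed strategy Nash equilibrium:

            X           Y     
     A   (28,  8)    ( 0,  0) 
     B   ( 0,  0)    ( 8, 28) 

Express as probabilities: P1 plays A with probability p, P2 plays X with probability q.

p = 0.7778, q = 0.2222

Work:
Find probabilities that make opponent indifferent:
P2 chooses q to make P1 indifferent between A and B
P1 chooses p to make P2 indifferent between X and Y
Mixed NE: P1 plays (A: 0.7778, B: 0.2222), P2 plays (X: 0.2222, Y: 0.7778)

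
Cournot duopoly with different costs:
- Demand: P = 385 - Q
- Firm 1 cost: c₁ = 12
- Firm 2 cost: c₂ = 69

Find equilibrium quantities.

q₁* = 143.33, q₂* = 86.33

Work:
Reaction: q₁ = (385 - 12 - q₂)/2
Reaction: q₂ = (385 - 69 - q₁)/2
Solve simultaneously:
q₁* = (385 - 2×12 + 69)/3 = 143.33
q₂* = (385 - 2×69 + 12)/3 = 86.33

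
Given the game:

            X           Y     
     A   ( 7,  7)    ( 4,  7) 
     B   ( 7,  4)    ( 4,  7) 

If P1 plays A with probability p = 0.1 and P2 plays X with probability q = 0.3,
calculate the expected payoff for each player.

E[P1] = 4.9, E[P2] = 6.19

Work:
E[P1] = p·q·π₁(A,X) + p·(1-q)·π₁(A,Y) + (1-p)·q·π₁(B,X) + (1-p)·(1-q)·π₁(B,Y)
= 0.1·0.3·7 + 0.1·0.7·4 + 0.9·0.3·7 + 0.9·0.7·4
= 4.9

E[P2] = 6.19 (similar calculation)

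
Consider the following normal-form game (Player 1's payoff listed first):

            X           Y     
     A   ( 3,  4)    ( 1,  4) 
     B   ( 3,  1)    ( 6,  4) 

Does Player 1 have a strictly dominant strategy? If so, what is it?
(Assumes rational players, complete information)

No strictly dominant strategy exists for Player 1

Work:
A strategy strictly dominates another if it gives a strictly higher payoff against every opponent action. Compare each pair of P1's strategies column-by-column:
  A vs B: [3 vs 3, 1 vs 6] → A does not strictly dominate B (column X: 3 ≤ 3)
  B vs A: [3 vs 3, 6 vs 1] → B does not strictly dominate A (column X: 3 ≤ 3)
No single strategy strictly dominates all others → no strictly dominant strategy.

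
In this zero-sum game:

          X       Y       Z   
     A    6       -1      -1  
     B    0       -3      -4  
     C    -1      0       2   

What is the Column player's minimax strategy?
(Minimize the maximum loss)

Column should play Y, value = 0

Work:
Column player minimizes Row's maximum payoff:
Column X: max payoff to Row = 6
Column Y: max payoff to Row = 0
Column Z: max payoff to Row = 2
Minimum is 0, achieved by column Y.
Minimax strategy: Y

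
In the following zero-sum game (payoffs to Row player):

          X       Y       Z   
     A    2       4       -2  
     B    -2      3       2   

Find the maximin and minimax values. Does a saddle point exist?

Maximin = -2, Minimax = 2, Saddle: False

Work:
Row minimums: [-2, -2] → maximin = -2
Column maximums: [2, 4, 2] → minimax = 2
No saddle point (maximin ≠ minimax). Mixed strategy needed.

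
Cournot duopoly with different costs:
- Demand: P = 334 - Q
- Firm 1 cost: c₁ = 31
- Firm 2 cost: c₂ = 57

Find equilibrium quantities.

q₁* = 109.67, q₂* = 83.67

Work:
Reaction: q₁ = (334 - 31 - q₂)/2
Reaction: q₂ = (334 - 57 - q₁)/2
Solve simultaneously:
q₁* = (334 - 2×31 + 57)/3 = 109.67
q₂* = (334 - 2×57 + 31)/3 = 83.67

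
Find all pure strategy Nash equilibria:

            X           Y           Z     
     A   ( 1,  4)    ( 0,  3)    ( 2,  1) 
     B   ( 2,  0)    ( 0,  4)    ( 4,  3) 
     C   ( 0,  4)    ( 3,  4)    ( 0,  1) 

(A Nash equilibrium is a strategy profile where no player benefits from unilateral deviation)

Nash equilibrium: (C, Y)

Work:
Best responses:
  P1 vs X: payoffs [1, 2, 0] → best response B (payoff 2)
  P1 vs Y: payoffs [0, 0, 3] → best response C (payoff 3)
  P1 vs Z: payoffs [2, 4, 0] → best response B (payoff 4)
  P2 vs A: payoffs [4, 3, 1] → best response X (payoff 4)
  P2 vs B: payoffs [0, 4, 3] → best response Y (payoff 4)
  P2 vs C: payoffs [4, 4, 1] → best response X/Y (payoff 4)
Mutual best responses: (C,Y) → Nash equilibria.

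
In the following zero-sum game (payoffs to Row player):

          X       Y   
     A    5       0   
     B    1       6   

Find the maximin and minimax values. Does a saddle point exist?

Maximin = 1, Minimax = 5, Saddle: False

Work:
Row minimums: [0, 1] → maximin = 1
Column maximums: [5, 6] → minimax = 5
No saddle point (maximin ≠ minimax). Mixed strategy needed.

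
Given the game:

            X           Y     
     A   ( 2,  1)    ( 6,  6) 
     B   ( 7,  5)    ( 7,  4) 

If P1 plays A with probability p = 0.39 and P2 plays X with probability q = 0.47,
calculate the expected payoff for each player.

E[P1] = 5.8768, E[P2] = 4.1502

Work:
E[P1] = p·q·π₁(A,X) + p·(1-q)·π₁(A,Y) + (1-p)·q·π₁(B,X) + (1-p)·(1-q)·π₁(B,Y)
= 0.39·0.47·2 + 0.39·0.53·6 + 0.61·0.47·7 + 0.61·0.53·7
= 5.8768

E[P2] = 4.1502 (similar calculation)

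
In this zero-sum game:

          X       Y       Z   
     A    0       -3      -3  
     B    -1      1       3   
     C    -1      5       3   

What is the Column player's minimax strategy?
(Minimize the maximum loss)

Column should play X, value = 0

Work:
Column player minimizes Row's maximum payoff:
Column X: max payoff to Row = 0
Column Y: max payoff to Row = 5
Column Z: max payoff to Row = 3
Minimum is 0, achieved by column X.
Minimax strategy: X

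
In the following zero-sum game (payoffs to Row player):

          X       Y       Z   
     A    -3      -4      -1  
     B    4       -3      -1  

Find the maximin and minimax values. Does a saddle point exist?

Maximin = -3, Minimax = -3, Saddle: True

Work:
Row minimums: [-4, -3] → maximin = -3
Column maximums: [4, -3, -1] → minimax = -3
Saddle point exists! Game value = -3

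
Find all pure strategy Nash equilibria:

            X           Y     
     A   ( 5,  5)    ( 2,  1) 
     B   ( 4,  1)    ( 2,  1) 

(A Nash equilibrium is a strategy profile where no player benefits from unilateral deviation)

Nash equilibrium: (A, X), (B, Y)

Work:
Best responses:
  P1 vs X: payoffs [5, 4] → best response A (payoff 5)
  P1 vs Y: payoffs [2, 2] → best response A/B (payoff 2)
  P2 vs A: payoffs [5, 1] → best response X (payoff 5)
  P2 vs B: payoffs [1, 1] → best response X/Y (payoff 1)
Mutual best responses: (A,X), (B,Y) → Nash equilibria.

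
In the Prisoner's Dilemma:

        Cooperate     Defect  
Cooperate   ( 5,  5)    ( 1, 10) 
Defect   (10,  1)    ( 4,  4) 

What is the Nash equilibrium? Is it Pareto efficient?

(Defect, Defect) is NE; not Pareto efficient

Work:
Defect dominates Cooperate for both players:
If P2 cooperates: Defect (10) > Cooperate (5)
If P2 defects: Defect (4) > Cooperate (1)
NE: (Defect, Defect) with payoff (4, 4)
But (Cooperate, Cooperate) = (5, 5) Pareto dominates (4, 4)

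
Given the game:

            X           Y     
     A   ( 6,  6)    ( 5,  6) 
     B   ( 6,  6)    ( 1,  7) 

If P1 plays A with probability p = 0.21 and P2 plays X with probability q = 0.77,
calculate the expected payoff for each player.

E[P1] = 5.0432, E[P2] = 6.1817

Work:
E[P1] = p·q·π₁(A,X) + p·(1-q)·π₁(A,Y) + (1-p)·q·π₁(B,X) + (1-p)·(1-q)·π₁(B,Y)
= 0.21·0.77·6 + 0.21·0.23·5 + 0.79·0.77·6 + 0.79·0.23·1
= 5.0432

E[P2] = 6.1817 (similar calculation)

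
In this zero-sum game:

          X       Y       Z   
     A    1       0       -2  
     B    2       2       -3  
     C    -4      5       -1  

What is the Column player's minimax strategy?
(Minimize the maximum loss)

Column should play Z, value = -1

Work:
Column player minimizes Row's maximum payoff:
Column X: max payoff to Row = 2
Column Y: max payoff to Row = 5
Column Z: max payoff to Row = -1
Minimum is -1, achieved by column Z.
Minimax strategy: Z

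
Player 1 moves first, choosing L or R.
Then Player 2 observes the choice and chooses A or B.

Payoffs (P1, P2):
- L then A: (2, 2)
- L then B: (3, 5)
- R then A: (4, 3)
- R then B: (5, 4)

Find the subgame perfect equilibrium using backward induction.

P1 plays R, P2 plays B after L and B after R; Payoff (5, 4)

Work:
Backward induction:
After L: P2 chooses B → P1 gets 3
After R: P2 chooses B → P1 gets 5
P1 chooses R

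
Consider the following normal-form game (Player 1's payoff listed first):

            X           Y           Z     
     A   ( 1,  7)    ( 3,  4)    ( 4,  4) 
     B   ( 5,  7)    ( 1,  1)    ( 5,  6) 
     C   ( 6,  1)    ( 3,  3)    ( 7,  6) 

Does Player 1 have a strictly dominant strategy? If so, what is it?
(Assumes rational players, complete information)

No strictly dominant strategy exists for Player 1

Work:
A strategy strictly dominates another if it gives a strictly higher payoff against every opponent action. Compare each pair of P1's strategies column-by-column:
  A vs B: [1 vs 5, 3 vs 1, 4 vs 5] → A does not strictly dominate B (column X: 1 ≤ 5)
  A vs C: [1 vs 6, 3 vs 3, 4 vs 7] → A does not strictly dominate C (column X: 1 ≤ 6)
  B vs A: [5 vs 1, 1 vs 3, 5 vs 4] → B does not strictly dominate A (column Y: 1 ≤ 3)
  B vs C: [5 vs 6, 1 vs 3, 5 vs 7] → B does not strictly dominate C (column X: 5 ≤ 6)
  C vs A: [6 vs 1, 3 vs 3, 7 vs 4] → C does not strictly dominate A (column Y: 3 ≤ 3)
  C vs B: [6 vs 5, 3 vs 1, 7 vs 5] → C strictly dominates B
No single strategy strictly dominates all others → no strictly dominant strategy.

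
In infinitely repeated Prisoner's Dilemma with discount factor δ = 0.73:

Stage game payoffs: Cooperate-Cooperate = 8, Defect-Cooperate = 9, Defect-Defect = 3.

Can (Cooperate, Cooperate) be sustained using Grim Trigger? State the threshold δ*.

δ* = 0.1667; since δ = 0.73 ≥ 0.1667, cooperation can be sustained

Work:
For Grim Trigger:
Cooperate forever: 8/(1-δ)
Defect then punished: 9 + 3·δ/(1-δ)
Need: 8/(1-δ) ≥ 9 + 3·δ/(1-δ)
Solving: δ ≥ (T-R)/(T-P) = (9-8)/(9-3) = 0.1667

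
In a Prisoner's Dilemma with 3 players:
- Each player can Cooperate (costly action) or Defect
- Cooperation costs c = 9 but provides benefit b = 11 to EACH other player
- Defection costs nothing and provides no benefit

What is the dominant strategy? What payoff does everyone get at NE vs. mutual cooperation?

Dominant: Defect; NE payoff = 0; Coop payoff = 13

Work:
Defect dominates (saves cost c = 9, benefit to others is external)
NE: All defect → everyone gets 0
If all cooperate: each receives (2)×11 - 9 = 13
Social dilemma: 13 > 0 but NE gives 0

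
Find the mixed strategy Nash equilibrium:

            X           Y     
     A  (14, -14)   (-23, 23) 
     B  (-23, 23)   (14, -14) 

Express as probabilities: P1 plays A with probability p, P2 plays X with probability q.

p = 0.5, q = 0.5

Work:
Find probabilities that make opponent indifferent:
P2 chooses q to make P1 indifferent between A and B
P1 chooses p to make P2 indifferent between X and Y
Mixed NE: P1 plays (A: 0.5, B: 0.5), P2 plays (X: 0.5, Y: 0.5)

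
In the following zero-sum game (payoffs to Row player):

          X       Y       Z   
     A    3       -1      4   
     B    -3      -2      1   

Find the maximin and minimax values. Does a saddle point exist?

Maximin = -1, Minimax = -1, Saddle: True

Work:
Row minimums: [-1, -3] → maximin = -1
Column maximums: [3, -1, 4] → minimax = -1
Saddle point exists! Game value = -1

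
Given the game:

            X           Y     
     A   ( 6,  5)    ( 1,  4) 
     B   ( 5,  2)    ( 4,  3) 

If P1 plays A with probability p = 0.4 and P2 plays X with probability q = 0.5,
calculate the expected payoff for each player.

E[P1] = 4.1, E[P2] = 3.3

Work:
E[P1] = p·q·π₁(A,X) + p·(1-q)·π₁(A,Y) + (1-p)·q·π₁(B,X) + (1-p)·(1-q)·π₁(B,Y)
= 0.4·0.5·6 + 0.4·0.5·1 + 0.6·0.5·5 + 0.6·0.5·4
= 4.1

E[P2] = 3.3 (similar calculation)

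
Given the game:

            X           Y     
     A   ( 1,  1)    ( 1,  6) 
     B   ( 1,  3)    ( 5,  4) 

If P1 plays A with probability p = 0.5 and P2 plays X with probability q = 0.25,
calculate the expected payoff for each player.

E[P1] = 2.5, E[P2] = 4.25

Work:
E[P1] = p·q·π₁(A,X) + p·(1-q)·π₁(A,Y) + (1-p)·q·π₁(B,X) + (1-p)·(1-q)·π₁(B,Y)
= 0.5·0.25·1 + 0.5·0.75·1 + 0.5·0.25·1 + 0.5·0.75·5
= 2.5

E[P2] = 4.25 (similar calculation)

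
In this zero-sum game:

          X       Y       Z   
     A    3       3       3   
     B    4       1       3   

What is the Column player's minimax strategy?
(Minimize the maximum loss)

Column should play Y or Z (all achieve the minimum), value = 3

Work:
Column player minimizes Row's maximum payoff:
Column X: max payoff to Row = 4
Column Y: max payoff to Row = 3
Column Z: max payoff to Row = 3
Minimum is 3, achieved by columns Y, Z (tied).
Each of Y or Z is a minimax strategy.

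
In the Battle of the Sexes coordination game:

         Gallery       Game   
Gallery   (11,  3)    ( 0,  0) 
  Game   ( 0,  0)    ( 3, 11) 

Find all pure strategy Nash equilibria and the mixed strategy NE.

Pure NE: (Gallery, Gallery) and (Game, Game); Mixed NE: p = 0.7857, q = 0.2143

Work:
Check pure NE:
(Gallery, Gallery): (11, 3) - no unilateral deviation beneficial
(Game, Game): (3, 11) - no unilateral deviation beneficial
Mixed NE: P1 plays Gallery with p = 0.7857, P2 plays Gallery with q = 0.2143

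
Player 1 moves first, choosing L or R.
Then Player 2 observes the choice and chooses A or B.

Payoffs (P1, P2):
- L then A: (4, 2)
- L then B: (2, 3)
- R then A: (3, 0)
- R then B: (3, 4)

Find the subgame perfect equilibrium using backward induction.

P1 plays R, P2 plays B after L and B after R; Payoff (3, 4)

Work:
Backward induction:
After L: P2 chooses B → P1 gets 2
After R: P2 chooses B → P1 gets 3
P1 chooses R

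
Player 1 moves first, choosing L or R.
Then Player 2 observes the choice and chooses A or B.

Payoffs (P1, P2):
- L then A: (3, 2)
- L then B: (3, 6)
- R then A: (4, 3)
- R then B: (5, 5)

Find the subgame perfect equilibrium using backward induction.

P1 plays R, P2 plays B after L and B after R; Payoff (5, 5)

Work:
Backward induction:
After L: P2 chooses B → P1 gets 3
After R: P2 chooses B → P1 gets 5
P1 chooses R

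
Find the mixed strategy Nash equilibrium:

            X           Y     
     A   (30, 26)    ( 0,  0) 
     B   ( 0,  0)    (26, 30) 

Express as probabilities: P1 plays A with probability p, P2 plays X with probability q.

p = 0.5357, q = 0.4643

Work:
Find probabilities that make opponent indifferent:
P2 chooses q to make P1 indifferent between A and B
P1 chooses p to make P2 indifferent between X and Y
Mixed NE: P1 plays (A: 0.5357, B: 0.4643), P2 plays (X: 0.4643, Y: 0.5357)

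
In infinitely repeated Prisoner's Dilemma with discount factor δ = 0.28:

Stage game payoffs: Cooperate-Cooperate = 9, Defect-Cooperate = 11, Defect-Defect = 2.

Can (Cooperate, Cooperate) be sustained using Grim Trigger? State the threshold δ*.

δ* = 0.2222; since δ = 0.28 ≥ 0.2222, cooperation can be sustained

Work:
For Grim Trigger:
Cooperate forever: 9/(1-δ)
Defect then punished: 11 + 2·δ/(1-δ)
Need: 9/(1-δ) ≥ 11 + 2·δ/(1-δ)
Solving: δ ≥ (T-R)/(T-P) = (11-9)/(11-2) = 0.2222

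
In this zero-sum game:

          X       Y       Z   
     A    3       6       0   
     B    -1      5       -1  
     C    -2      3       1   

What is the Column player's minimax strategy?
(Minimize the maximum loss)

Column should play Z, value = 1

Work:
Column player minimizes Row's maximum payoff:
Column X: max payoff to Row = 3
Column Y: max payoff to Row = 6
Column Z: max payoff to Row = 1
Minimum is 1, achieved by column Z.
Minimax strategy: Z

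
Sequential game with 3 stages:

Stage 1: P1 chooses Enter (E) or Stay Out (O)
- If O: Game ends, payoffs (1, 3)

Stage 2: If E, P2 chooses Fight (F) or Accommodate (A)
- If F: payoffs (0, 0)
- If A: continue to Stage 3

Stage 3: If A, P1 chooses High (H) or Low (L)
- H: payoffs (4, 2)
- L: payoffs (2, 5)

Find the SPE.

SPE: (E, A, H); Outcome (4, 2)

Work:
Stage 3: P1 chooses H (4 vs 2)
Stage 2: P2: F->0, A->2 (anticipating H). Choose A
Stage 1: P1: O->1, E->4 (anticipating A, H). Choose E
SPE path: E -> A -> H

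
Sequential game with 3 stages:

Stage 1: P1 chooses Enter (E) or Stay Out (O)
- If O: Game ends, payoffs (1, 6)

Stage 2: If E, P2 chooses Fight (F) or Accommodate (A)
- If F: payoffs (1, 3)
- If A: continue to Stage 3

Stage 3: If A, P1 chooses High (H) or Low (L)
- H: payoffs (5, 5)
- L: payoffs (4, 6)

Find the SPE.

SPE: (E, A, H); Outcome (5, 5)

Work:
Stage 3: P1 chooses H (5 vs 4)
Stage 2: P2: F->3, A->5 (anticipating H). Choose A
Stage 1: P1: O->1, E->5 (anticipating A, H). Choose E
SPE path: E -> A -> H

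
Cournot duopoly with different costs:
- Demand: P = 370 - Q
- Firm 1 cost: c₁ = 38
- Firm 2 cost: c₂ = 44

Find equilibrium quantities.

q₁* = 112.67, q₂* = 106.67

Work:
Reaction: q₁ = (370 - 38 - q₂)/2
Reaction: q₂ = (370 - 44 - q₁)/2
Solve simultaneously:
q₁* = (370 - 2×38 + 44)/3 = 112.67
q₂* = (370 - 2×44 + 38)/3 = 106.67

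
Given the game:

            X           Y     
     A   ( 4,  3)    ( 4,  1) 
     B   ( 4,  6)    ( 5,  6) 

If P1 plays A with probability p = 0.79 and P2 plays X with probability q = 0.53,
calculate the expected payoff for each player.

E[P1] = 4.0987, E[P2] = 2.8874

Work:
E[P1] = p·q·π₁(A,X) + p·(1-q)·π₁(A,Y) + (1-p)·q·π₁(B,X) + (1-p)·(1-q)·π₁(B,Y)
= 0.79·0.53·4 + 0.79·0.47·4 + 0.21·0.53·4 + 0.21·0.47·5
= 4.0987

E[P2] = 2.8874 (similar calculation)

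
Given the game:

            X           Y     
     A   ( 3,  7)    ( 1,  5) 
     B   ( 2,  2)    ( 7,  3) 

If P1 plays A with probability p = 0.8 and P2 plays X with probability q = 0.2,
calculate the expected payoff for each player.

E[P1] = 2.32, E[P2] = 4.88

Work:
E[P1] = p·q·π₁(A,X) + p·(1-q)·π₁(A,Y) + (1-p)·q·π₁(B,X) + (1-p)·(1-q)·π₁(B,Y)
= 0.8·0.2·3 + 0.8·0.8·1 + 0.2·0.2·2 + 0.2·0.8·7
= 2.32

E[P2] = 4.88 (similar calculation)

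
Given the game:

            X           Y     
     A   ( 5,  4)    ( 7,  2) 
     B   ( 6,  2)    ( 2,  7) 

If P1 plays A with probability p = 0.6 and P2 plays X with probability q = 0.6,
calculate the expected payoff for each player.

E[P1] = 5.24, E[P2] = 3.52

Work:
E[P1] = p·q·π₁(A,X) + p·(1-q)·π₁(A,Y) + (1-p)·q·π₁(B,X) + (1-p)·(1-q)·π₁(B,Y)
= 0.6·0.6·5 + 0.6·0.4·7 + 0.4·0.6·6 + 0.4·0.4·2
= 5.24

E[P2] = 3.52 (similar calculation)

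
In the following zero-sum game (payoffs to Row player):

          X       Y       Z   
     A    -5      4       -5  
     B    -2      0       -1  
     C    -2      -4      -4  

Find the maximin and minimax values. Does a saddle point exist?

Maximin = -2, Minimax = -2, Saddle: True

Work:
Row minimums: [-5, -2, -4] → maximin = -2
Column maximums: [-2, 4, -1] → minimax = -2
Saddle point exists! Game value = -2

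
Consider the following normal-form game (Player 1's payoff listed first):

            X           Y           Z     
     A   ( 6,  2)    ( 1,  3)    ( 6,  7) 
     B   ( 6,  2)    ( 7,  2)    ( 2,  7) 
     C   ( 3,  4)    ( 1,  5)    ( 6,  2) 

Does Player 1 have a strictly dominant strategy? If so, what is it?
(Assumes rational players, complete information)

No strictly dominant strategy exists for Player 1

Work:
A strategy strictly dominates another if it gives a strictly higher payoff against every opponent action. Compare each pair of P1's strategies column-by-column:
  A vs B: [6 vs 6, 1 vs 7, 6 vs 2] → A does not strictly dominate B (column X: 6 ≤ 6)
  A vs C: [6 vs 3, 1 vs 1, 6 vs 6] → A does not strictly dominate C (column Y: 1 ≤ 1)
  B vs A: [6 vs 6, 7 vs 1, 2 vs 6] → B does not strictly dominate A (column X: 6 ≤ 6)
  B vs C: [6 vs 3, 7 vs 1, 2 vs 6] → B does not strictly dominate C (column Z: 2 ≤ 6)
  C vs A: [3 vs 6, 1 vs 1, 6 vs 6] → C does not strictly dominate A (column X: 3 ≤ 6)
  C vs B: [3 vs 6, 1 vs 7, 6 vs 2] → C does not strictly dominate B (column X: 3 ≤ 6)
No single strategy strictly dominates all others → no strictly dominant strategy.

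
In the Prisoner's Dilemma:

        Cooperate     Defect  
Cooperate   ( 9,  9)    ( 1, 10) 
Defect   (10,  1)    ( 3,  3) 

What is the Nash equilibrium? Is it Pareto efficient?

(Defect, Defect) is NE; not Pareto efficient

Work:
Defect dominates Cooperate for both players:
If P2 cooperates: Defect (10) > Cooperate (9)
If P2 defects: Defect (3) > Cooperate (1)
NE: (Defect, Defect) with payoff (3, 3)
But (Cooperate, Cooperate) = (9, 9) Pareto dominates (3, 3)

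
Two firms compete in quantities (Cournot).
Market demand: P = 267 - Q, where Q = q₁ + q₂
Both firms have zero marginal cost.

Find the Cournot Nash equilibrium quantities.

q₁* = q₂* = 89.0; P* = 89.0

Work:
Profit: π_i = P·q_i = (a - q_i - q_j)·q_i
FOC: ∂π_i/∂q_i = a - 2q_i - q_j = 0
Reaction function: q_i = (267 - q_j)/2
Symmetry: q* = 267/3 = 89.0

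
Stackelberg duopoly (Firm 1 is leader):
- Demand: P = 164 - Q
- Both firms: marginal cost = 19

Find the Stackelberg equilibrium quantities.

q₁* (leader) = 72.5, q₂* (follower) = 36.25

Work:
Follower's reaction: q₂ = (a - c - q₁)/2
Leader substitutes: π₁ = q₁·(a - q₁ - (a-c-q₁)/2 - c)
FOC: q₁* = (164 - 19)/2 = 72.50
Then: q₂* = (164 - 19 - 72.5)/2 = 36.25
Leader has first-mover advantage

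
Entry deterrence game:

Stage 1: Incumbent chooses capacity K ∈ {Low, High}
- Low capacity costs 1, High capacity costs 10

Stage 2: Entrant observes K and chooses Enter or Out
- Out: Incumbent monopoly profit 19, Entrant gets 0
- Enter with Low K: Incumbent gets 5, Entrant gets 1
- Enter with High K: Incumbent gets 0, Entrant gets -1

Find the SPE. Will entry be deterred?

SPE: (High, Enter|Low, Out|High); Entry deterred. Incumbent net profit = 9

Work:
After Low K: Entrant enters (1 > 0)
After High K: Entrant stays out (-1 < 0)
Incumbent: Low → 5−1=4, High → 19−10=9
Incumbent chooses High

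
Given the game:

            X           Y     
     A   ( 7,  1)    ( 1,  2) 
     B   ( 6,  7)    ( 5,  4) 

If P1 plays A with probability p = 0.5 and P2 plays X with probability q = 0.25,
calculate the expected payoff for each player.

E[P1] = 3.875, E[P2] = 3.25

Work:
E[P1] = p·q·π₁(A,X) + p·(1-q)·π₁(A,Y) + (1-p)·q·π₁(B,X) + (1-p)·(1-q)·π₁(B,Y)
= 0.5·0.25·7 + 0.5·0.75·1 + 0.5·0.25·6 + 0.5·0.75·5
= 3.875

E[P2] = 3.25 (similar calculation)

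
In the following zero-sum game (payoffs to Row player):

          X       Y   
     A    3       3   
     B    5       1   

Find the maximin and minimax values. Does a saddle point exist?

Maximin = 3, Minimax = 3, Saddle: True

Work:
Row minimums: [3, 1] → maximin = 3
Column maximums: [5, 3] → minimax = 3
Saddle point exists! Game value = 3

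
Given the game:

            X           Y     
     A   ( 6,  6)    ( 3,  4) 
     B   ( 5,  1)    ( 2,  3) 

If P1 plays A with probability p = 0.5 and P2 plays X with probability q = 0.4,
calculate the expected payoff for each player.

E[P1] = 3.7, E[P2] = 3.5

Work:
E[P1] = p·q·π₁(A,X) + p·(1-q)·π₁(A,Y) + (1-p)·q·π₁(B,X) + (1-p)·(1-q)·π₁(B,Y)
= 0.5·0.4·6 + 0.5·0.6·3 + 0.5·0.4·5 + 0.5·0.6·2
= 3.7

E[P2] = 3.5 (similar calculation)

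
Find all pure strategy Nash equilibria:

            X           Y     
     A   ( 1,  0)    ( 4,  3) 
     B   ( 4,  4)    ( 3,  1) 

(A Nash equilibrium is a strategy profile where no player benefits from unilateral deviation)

Nash equilibrium: (A, Y), (B, X)

Work:
Best responses:
  P1 vs X: payoffs [1, 4] → best response B (payoff 4)
  P1 vs Y: payoffs [4, 3] → best response A (payoff 4)
  P2 vs A: payoffs [0, 3] → best response Y (payoff 3)
  P2 vs B: payoffs [4, 1] → best response X (payoff 4)
Mutual best responses: (A,Y), (B,X) → Nash equilibria.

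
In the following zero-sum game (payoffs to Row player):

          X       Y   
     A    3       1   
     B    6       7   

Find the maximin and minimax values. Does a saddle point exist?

Maximin = 6, Minimax = 6, Saddle: True

Work:
Row minimums: [1, 6] → maximin = 6
Column maximums: [6, 7] → minimax = 6
Saddle point exists! Game value = 6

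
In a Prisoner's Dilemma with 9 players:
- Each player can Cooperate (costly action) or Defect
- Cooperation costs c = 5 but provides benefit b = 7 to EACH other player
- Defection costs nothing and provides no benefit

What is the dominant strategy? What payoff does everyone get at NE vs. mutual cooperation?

Dominant: Defect; NE payoff = 0; Coop payoff = 51

Work:
Defect dominates (saves cost c = 5, benefit to others is external)
NE: All defect → everyone gets 0
If all cooperate: each receives (8)×7 - 5 = 51
Social dilemma: 51 > 0 but NE gives 0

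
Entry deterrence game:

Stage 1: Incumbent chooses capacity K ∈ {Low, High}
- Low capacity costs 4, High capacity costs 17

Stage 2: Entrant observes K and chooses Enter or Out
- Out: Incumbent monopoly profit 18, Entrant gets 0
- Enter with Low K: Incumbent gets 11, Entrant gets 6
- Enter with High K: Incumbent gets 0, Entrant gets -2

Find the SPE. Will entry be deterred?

SPE: (Low, Enter|Low, Out|High); Entry not deterred. Incumbent net profit = 7, Entrant gets 6

Work:
After Low K: Entrant enters (6 > 0)
After High K: Entrant stays out (-2 < 0)
Incumbent: Low → 11−4=7, High → 18−17=1
Incumbent chooses Low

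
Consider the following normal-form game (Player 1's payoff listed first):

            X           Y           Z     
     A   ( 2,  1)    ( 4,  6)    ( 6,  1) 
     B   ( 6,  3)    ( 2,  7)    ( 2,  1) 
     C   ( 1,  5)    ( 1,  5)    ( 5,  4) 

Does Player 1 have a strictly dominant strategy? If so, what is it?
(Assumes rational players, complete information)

No strictly dominant strategy exists for Player 1

Work:
A strategy strictly dominates another if it gives a strictly higher payoff against every opponent action. Compare each pair of P1's strategies column-by-column:
  A vs B: [2 vs 6, 4 vs 2, 6 vs 2] → A does not strictly dominate B (column X: 2 ≤ 6)
  A vs C: [2 vs 1, 4 vs 1, 6 vs 5] → A strictly dominates C
  B vs A: [6 vs 2, 2 vs 4, 2 vs 6] → B does not strictly dominate A (column Y: 2 ≤ 4)
  B vs C: [6 vs 1, 2 vs 1, 2 vs 5] → B does not strictly dominate C (column Z: 2 ≤ 5)
  C vs A: [1 vs 2, 1 vs 4, 5 vs 6] → C does not strictly dominate A (column X: 1 ≤ 2)
  C vs B: [1 vs 6, 1 vs 2, 5 vs 2] → C does not strictly dominate B (column X: 1 ≤ 6)
No single strategy strictly dominates all others → no strictly dominant strategy.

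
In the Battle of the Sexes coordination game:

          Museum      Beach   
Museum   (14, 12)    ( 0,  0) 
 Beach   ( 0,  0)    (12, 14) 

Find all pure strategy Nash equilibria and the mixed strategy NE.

Pure NE: (Museum, Museum) and (Beach, Beach); Mixed NE: p = 0.5385, q = 0.4615

Work:
Check pure NE:
(Museum, Museum): (14, 12) - no unilateral deviation beneficial
(Beach, Beach): (12, 14) - no unilateral deviation beneficial
Mixed NE: P1 plays Museum with p = 0.5385, P2 plays Museum with q = 0.4615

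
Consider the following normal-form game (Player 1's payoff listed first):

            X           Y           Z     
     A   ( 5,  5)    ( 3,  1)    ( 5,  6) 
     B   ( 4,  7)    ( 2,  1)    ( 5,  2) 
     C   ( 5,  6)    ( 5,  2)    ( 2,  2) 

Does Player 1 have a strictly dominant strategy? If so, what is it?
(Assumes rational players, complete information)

No strictly dominant strategy exists for Player 1

Work:
A strategy strictly dominates another if it gives a strictly higher payoff against every opponent action. Compare each pair of P1's strategies column-by-column:
  A vs B: [5 vs 4, 3 vs 2, 5 vs 5] → A does not strictly dominate B (column Z: 5 ≤ 5)
  A vs C: [5 vs 5, 3 vs 5, 5 vs 2] → A does not strictly dominate C (column X: 5 ≤ 5)
  B vs A: [4 vs 5, 2 vs 3, 5 vs 5] → B does not strictly dominate A (column X: 4 ≤ 5)
  B vs C: [4 vs 5, 2 vs 5, 5 vs 2] → B does not strictly dominate C (column X: 4 ≤ 5)
  C vs A: [5 vs 5, 5 vs 3, 2 vs 5] → C does not strictly dominate A (column X: 5 ≤ 5)
  C vs B: [5 vs 4, 5 vs 2, 2 vs 5] → C does not strictly dominate B (column Z: 2 ≤ 5)
No single strategy strictly dominates all others → no strictly dominant strategy.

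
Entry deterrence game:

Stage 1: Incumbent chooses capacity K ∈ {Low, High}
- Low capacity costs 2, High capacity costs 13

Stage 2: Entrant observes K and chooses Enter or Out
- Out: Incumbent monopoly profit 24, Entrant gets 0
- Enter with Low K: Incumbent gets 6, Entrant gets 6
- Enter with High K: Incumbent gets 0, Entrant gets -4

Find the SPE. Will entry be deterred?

SPE: (High, Enter|Low, Out|High); Entry deterred. Incumbent net profit = 11

Work:
After Low K: Entrant enters (6 > 0)
After High K: Entrant stays out (-4 < 0)
Incumbent: Low → 6−2=4, High → 24−13=11
Incumbent chooses High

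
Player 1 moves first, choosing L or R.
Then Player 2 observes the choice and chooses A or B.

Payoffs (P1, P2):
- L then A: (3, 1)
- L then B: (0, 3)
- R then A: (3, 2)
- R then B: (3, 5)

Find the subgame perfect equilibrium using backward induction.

P1 plays R, P2 plays B after L and B after R; Payoff (3, 5)

Work:
Backward induction:
After L: P2 chooses B → P1 gets 0
After R: P2 chooses B → P1 gets 3
P1 chooses R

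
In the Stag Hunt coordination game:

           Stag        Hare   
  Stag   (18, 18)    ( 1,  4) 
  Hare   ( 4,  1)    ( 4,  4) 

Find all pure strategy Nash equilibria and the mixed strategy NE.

Pure NE: (Stag, Stag) and (Hare, Hare); Mixed NE: p = 0.1765, q = 0.1765

Work:
Check pure NE:
(Stag, Stag): (18, 18) - no unilateral deviation beneficial
(Hare, Hare): (4, 4) - no unilateral deviation beneficial
Mixed NE: P1 plays Stag with p = 0.1765, P2 plays Stag with q = 0.1765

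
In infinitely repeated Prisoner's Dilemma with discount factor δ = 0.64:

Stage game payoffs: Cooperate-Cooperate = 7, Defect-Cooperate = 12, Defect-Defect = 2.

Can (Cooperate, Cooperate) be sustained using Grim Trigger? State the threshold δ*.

δ* = 0.5; since δ = 0.64 ≥ 0.5, cooperation can be sustained

Work:
For Grim Trigger:
Cooperate forever: 7/(1-δ)
Defect then punished: 12 + 2·δ/(1-δ)
Need: 7/(1-δ) ≥ 12 + 2·δ/(1-δ)
Solving: δ ≥ (T-R)/(T-P) = (12-7)/(12-2) = 0.5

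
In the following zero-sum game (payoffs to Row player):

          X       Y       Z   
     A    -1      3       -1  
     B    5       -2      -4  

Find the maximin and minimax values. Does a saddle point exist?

Maximin = -1, Minimax = -1, Saddle: True

Work:
Row minimums: [-1, -4] → maximin = -1
Column maximums: [5, 3, -1] → minimax = -1
Saddle point exists! Game value = -1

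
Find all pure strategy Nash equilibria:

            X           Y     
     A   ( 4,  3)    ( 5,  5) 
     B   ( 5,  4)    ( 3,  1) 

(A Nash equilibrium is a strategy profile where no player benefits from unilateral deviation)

Nash equilibrium: (A, Y), (B, X)

Work:
Best responses:
  P1 vs X: payoffs [4, 5] → best response B (payoff 5)
  P1 vs Y: payoffs [5, 3] → best response A (payoff 5)
  P2 vs A: payoffs [3, 5] → best response Y (payoff 5)
  P2 vs B: payoffs [4, 1] → best response X (payoff 4)
Mutual best responses: (A,Y), (B,X) → Nash equilibria.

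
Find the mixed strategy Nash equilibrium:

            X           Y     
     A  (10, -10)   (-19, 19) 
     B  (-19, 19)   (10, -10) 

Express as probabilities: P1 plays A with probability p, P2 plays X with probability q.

p = 0.5, q = 0.5

Work:
Find probabilities that make opponent indifferent:
P2 chooses q to make P1 indifferent between A and B
P1 chooses p to make P2 indifferent between X and Y
Mixed NE: P1 plays (A: 0.5, B: 0.5), P2 plays (X: 0.5, Y: 0.5)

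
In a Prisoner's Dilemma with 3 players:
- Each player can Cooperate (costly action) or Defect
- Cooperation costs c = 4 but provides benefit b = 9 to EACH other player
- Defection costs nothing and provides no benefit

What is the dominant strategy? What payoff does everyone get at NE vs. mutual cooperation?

Dominant: Defect; NE payoff = 0; Coop payoff = 14

Work:
Defect dominates (saves cost c = 4, benefit to others is external)
NE: All defect → everyone gets 0
If all cooperate: each receives (2)×9 - 4 = 14
Social dilemma: 14 > 0 but NE gives 0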